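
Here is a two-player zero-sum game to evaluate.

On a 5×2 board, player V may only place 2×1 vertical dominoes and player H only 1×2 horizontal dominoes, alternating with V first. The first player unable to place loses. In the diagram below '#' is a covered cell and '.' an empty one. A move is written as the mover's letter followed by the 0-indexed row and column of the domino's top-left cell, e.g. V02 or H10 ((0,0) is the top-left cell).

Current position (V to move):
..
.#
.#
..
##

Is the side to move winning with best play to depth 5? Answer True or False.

V winning at [../.#/.#/../##]: False

[../.#/.#/../##] V move#1: V00:-1/#./##/.#/../##*, V10:-1/../##/##/../##, V20:-1/../.#/##/#./##
[#./##/.#/../##] H move#2: H30:+1/#./##/.#/##/##*
[#./##/.#/##/##] end (terminal -1, V#3); searched ../.#/.#/../## to 5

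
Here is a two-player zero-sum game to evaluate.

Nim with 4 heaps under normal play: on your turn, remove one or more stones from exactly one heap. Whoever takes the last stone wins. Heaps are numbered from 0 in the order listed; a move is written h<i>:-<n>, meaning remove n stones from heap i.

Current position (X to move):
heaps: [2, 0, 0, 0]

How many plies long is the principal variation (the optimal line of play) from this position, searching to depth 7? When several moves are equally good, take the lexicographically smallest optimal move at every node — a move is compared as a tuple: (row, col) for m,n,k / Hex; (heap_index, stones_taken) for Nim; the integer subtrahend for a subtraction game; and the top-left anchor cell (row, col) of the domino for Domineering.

PV length from [(2,0,0,0)]: 1 ply

p1 X@[(2,0,0,0)]: h0:-1[(1,0,0,0)]-1 h0:-2[(0,0,0,0)]+1*
p2 O@[(0,0,0,0)] terminal -1; root [(2,0,0,0)] d7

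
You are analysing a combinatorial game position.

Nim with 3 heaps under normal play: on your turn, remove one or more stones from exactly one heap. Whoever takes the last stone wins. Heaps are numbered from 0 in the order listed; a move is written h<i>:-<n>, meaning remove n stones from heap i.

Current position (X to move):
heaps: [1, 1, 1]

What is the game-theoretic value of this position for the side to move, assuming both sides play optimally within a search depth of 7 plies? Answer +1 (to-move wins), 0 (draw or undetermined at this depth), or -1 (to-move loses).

value((1,1,1), X) = +1

ply 1, X at (1,1,1) | h0:-1=+1→(0,1,1)*; h1:-1=+1→(1,0,1); h2:-1=+1→(1,1,0)
ply 2, O at (0,1,1) | h1:-1=-1→(0,0,1)*; h2:-1=-1→(0,1,0)
ply 3, X at (0,0,1) | h2:-1=+1→(0,0,0)*
ply 4: (0,0,0) is terminal -1 (O); from (1,1,1) depth 7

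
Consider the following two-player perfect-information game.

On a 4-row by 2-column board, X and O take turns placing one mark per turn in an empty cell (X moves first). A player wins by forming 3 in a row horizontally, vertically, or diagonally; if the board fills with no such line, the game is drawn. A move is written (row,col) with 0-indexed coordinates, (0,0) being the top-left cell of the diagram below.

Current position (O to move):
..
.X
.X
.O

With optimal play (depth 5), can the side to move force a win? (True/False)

p1 O@[../.X/.X/.O]: (0,0)[O./.X/.X/.O]-1 (0,1)[.O/.X/.X/.O]+0* (1,0)[../OX/.X/.O]-1 (2,0)[../.X/OX/.O]-1 (3,0)[../.X/.X/OO]-1
p2 X@[.O/.X/.X/.O]: (0,0)[XO/.X/.X/.O]+0* (1,0)[.O/XX/.X/.O]+0 (2,0)[.O/.X/XX/.O]+0 (3,0)[.O/.X/.X/XO]+0
p3 O@[XO/.X/.X/.O]: (1,0)[XO/OX/.X/.O]+0* (2,0)[XO/.X/OX/.O]+0 (3,0)[XO/.X/.X/OO]+0
p4 X@[XO/OX/.X/.O]: (2,0)[XO/OX/XX/.O]+0* (3,0)[XO/OX/.X/XO]+0
p5 O@[XO/OX/XX/.O]: (3,0)[XO/OX/XX/OO]+0*
p6 X@[XO/OX/XX/OO] terminal +0; root [../.X/.X/.O] d5

O winning at [../.X/.X/.O]: False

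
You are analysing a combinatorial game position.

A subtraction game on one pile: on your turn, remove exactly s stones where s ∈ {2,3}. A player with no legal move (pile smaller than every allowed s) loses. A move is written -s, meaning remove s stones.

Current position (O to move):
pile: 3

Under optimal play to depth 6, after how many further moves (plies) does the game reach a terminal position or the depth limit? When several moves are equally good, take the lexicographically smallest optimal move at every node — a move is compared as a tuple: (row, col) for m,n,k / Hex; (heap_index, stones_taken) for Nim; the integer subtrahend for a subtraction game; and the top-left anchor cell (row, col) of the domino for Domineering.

p1 O@[3]: -2[1]+1* -3[0]+1
p2 X@[1] terminal -1; root [3] d6

PV length from [3]: 1 ply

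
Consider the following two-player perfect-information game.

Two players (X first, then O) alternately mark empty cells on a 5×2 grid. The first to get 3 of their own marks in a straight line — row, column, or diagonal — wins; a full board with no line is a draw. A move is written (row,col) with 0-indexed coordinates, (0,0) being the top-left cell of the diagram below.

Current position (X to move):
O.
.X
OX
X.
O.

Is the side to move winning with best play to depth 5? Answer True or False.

[O./.X/OX/X./O.] X move#1: (0,1):+1/OX/.X/OX/X./O.*, (1,0):+1/O./XX/OX/X./O., (3,1):+1/O./.X/OX/XX/O., (4,1):-1/O./.X/OX/X./OX
[OX/.X/OX/X./O.] end (terminal -1, O#2); searched O./.X/OX/X./O. to 5

X winning at [O./.X/OX/X./O.]: True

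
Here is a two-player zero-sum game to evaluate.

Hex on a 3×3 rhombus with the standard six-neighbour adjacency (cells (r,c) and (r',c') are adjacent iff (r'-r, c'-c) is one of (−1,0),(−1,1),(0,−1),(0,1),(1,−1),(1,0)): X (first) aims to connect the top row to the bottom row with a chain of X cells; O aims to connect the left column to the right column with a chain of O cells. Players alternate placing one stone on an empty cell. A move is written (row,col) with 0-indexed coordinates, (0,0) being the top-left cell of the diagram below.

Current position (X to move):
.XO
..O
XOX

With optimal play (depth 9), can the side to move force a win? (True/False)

p1 X@[.XO/..O/XOX]: (0,0)[XXO/..O/XOX]+1* (1,0)[.XO/X.O/XOX]+1 (1,1)[.XO/.XO/XOX]+1
p2 O@[XXO/..O/XOX]: (1,0)[XXO/O.O/XOX]-1* (1,1)[XXO/.OO/XOX]-1
p3 X@[XXO/O.O/XOX]: (1,1)[XXO/OXO/XOX]+1*
p4 O@[XXO/OXO/XOX] terminal -1; root [.XO/..O/XOX] d9

X winning at [.XO/..O/XOX]: True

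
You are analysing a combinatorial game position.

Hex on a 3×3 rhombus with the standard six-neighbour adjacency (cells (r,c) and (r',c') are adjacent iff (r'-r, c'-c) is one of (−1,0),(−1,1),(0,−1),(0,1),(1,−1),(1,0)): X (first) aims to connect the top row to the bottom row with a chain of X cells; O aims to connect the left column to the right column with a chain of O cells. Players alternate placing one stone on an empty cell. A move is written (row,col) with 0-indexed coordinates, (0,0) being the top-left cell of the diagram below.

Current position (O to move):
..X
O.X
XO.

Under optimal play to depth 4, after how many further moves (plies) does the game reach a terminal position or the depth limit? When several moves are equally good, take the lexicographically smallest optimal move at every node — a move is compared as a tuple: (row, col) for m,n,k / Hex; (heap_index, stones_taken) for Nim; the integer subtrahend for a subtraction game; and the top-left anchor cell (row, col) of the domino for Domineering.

[..X/O.X/XO.] O move#1: (0,0):-1/O.X/O.X/XO.*, (0,1):-1/.OX/O.X/XO., (1,1):-1/..X/OOX/XO., (2,2):-1/..X/O.X/XOO
[O.X/O.X/XO.] X move#2: (0,1):+1/OXX/O.X/XO.*, (1,1):+1/O.X/OXX/XO., (2,2):+1/O.X/O.X/XOX
[OXX/O.X/XO.] O move#3: (1,1):-1/OXX/OOX/XO.*, (2,2):-1/OXX/O.X/XOO
[OXX/OOX/XO.] X move#4: (2,2):+1/OXX/OOX/XOX*
[OXX/OOX/XOX] end (terminal -1, O#5); searched ..X/O.X/XO. to 4

PV length from [..X/O.X/XO.]: 4 plies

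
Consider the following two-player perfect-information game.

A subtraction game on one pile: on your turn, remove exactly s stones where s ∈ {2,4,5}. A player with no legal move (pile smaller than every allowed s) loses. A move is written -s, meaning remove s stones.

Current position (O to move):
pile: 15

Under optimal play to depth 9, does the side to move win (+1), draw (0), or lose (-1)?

value(15, O) = -1

ply 1, O at 15 | -2=-1→13*; -4=-1→11; -5=-1→10
ply 2, X at 13 | -2=-1→11; -4=-1→9; -5=+1→8*
ply 3, O at 8 | -2=-1→6*; -4=-1→4; -5=-1→3
ply 4, X at 6 | -2=-1→4; -4=-1→2; -5=+1→1*
ply 5: 1 is terminal -1 (O); from 15 depth 9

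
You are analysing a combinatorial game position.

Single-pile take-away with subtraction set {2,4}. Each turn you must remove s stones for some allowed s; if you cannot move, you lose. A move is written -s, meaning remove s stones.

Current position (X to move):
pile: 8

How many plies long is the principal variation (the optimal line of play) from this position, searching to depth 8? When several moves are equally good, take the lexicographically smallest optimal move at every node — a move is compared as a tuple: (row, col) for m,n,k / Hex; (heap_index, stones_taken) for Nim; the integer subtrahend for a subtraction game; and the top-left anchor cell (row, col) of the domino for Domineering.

PV length from [8]: 3 plies

ply 1, X at 8 | -2=+1→6*; -4=-1→4
ply 2, O at 6 | -2=-1→4*; -4=-1→2
ply 3, X at 4 | -2=-1→2; -4=+1→0*
ply 4: 0 is terminal -1 (O); from 8 depth 8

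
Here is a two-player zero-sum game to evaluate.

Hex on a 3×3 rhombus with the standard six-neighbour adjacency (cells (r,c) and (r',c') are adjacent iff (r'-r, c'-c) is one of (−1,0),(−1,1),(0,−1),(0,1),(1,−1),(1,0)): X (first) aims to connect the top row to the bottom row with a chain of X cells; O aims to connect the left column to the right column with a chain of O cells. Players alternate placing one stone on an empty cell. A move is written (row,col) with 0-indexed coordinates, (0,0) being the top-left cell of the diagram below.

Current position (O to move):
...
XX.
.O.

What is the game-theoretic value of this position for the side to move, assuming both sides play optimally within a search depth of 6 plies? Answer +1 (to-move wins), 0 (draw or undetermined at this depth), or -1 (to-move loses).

value(.../XX./.O., O) = +1

p1 O@[.../XX./.O.]: (0,0)[O../XX./.O.]-1 (0,1)[.O./XX./.O.]-1 (0,2)[..O/XX./.O.]-1 (1,2)[.../XXO/.O.]-1 (2,0)[.../XX./OO.]+1* (2,2)[.../XX./.OO]-1
p2 X@[.../XX./OO.]: (0,0)[X../XX./OO.]-1* (0,1)[.X./XX./OO.]-1 (0,2)[..X/XX./OO.]-1 (1,2)[.../XXX/OO.]-1 (2,2)[.../XX./OOX]-1
p3 O@[X../XX./OO.]: (0,1)[XO./XX./OO.]+1* (0,2)[X.O/XX./OO.]+1 (1,2)[X../XXO/OO.]+1 (2,2)[X../XX./OOO]+1
p4 X@[XO./XX./OO.]: (0,2)[XOX/XX./OO.]-1* (1,2)[XO./XXX/OO.]-1 (2,2)[XO./XX./OOX]-1
p5 O@[XOX/XX./OO.]: (1,2)[XOX/XXO/OO.]+1* (2,2)[XOX/XX./OOO]+1
p6 X@[XOX/XXO/OO.] terminal -1; root [.../XX./.O.] d6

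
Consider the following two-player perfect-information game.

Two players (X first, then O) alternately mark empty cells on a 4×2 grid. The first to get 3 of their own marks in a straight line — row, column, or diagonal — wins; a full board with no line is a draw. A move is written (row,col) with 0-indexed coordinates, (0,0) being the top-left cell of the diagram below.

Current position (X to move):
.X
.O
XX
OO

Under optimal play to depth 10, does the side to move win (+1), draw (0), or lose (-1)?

[.X/.O/XX/OO] X move#1: (0,0):+0/XX/.O/XX/OO*, (1,0):+0/.X/XO/XX/OO
[XX/.O/XX/OO] O move#2: (1,0):+0/XX/OO/XX/OO*
[XX/OO/XX/OO] end (terminal +0, X#3); searched .X/.O/XX/OO to 10

value(.X/.O/XX/OO, X) = 0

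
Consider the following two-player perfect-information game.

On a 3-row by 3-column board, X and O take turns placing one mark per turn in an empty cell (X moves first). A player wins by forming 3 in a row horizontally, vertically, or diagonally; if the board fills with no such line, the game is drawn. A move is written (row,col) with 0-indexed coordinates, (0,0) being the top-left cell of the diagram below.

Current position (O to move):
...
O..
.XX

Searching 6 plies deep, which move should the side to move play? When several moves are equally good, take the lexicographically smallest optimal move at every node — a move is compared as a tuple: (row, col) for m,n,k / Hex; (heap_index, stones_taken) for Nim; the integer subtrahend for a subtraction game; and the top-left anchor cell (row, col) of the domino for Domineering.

O's best at [.../O../.XX]: (2,0)

p1 O@[.../O../.XX]: (0,0)[O../O../.XX]-1 (0,1)[.O./O../.XX]-1 (0,2)[..O/O../.XX]-1 (1,1)[.../OO./.XX]-1 (1,2)[.../O.O/.XX]-1 (2,0)[.../O../OXX]+1*
p2 X@[.../O../OXX]: (0,0)[X../O../OXX]-1* (0,1)[.X./O../OXX]-1 (0,2)[..X/O../OXX]-1 (1,1)[.../OX./OXX]-1 (1,2)[.../O.X/OXX]-1
p3 O@[X../O../OXX]: (0,1)[XO./O../OXX]-1 (0,2)[X.O/O../OXX]-1 (1,1)[X../OO./OXX]+1* (1,2)[X../O.O/OXX]-1
p4 X@[X../OO./OXX]: (0,1)[XX./OO./OXX]-1* (0,2)[X.X/OO./OXX]-1 (1,2)[X../OOX/OXX]-1
p5 O@[XX./OO./OXX]: (0,2)[XXO/OO./OXX]+1* (1,2)[XX./OOO/OXX]+1
p6 X@[XXO/OO./OXX] terminal -1; root [.../O../.XX] d6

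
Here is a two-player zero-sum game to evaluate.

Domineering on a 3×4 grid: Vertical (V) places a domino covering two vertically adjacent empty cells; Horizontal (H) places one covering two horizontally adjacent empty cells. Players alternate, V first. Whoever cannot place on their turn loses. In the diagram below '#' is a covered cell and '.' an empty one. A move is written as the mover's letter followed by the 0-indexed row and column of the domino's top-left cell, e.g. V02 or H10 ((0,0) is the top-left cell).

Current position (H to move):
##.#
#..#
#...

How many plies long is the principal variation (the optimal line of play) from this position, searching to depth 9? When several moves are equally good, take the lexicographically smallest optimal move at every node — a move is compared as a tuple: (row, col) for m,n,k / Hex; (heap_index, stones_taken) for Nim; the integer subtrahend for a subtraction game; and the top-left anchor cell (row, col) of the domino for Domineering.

ply 1, H at ##.#/#..#/#... | H11=+1→##.#/####/#...*; H21=-1→##.#/#..#/###.; H22=-1→##.#/#..#/#.##
ply 2: ##.#/####/#... is terminal -1 (V); from ##.#/#..#/#... depth 9

PV length from [##.#/#..#/#...]: 1 ply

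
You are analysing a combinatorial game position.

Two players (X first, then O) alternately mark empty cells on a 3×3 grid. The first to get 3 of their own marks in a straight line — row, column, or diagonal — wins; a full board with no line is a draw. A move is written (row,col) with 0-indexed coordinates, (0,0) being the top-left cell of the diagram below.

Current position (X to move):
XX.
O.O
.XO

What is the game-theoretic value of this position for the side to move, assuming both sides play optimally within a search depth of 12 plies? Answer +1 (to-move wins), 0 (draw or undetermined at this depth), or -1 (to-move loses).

[XX./O.O/.XO] X move#1: (0,2):+1/XXX/O.O/.XO*, (1,1):+1/XX./OXO/.XO, (2,0):-1/XX./O.O/XXO
[XXX/O.O/.XO] end (terminal -1, O#2); searched XX./O.O/.XO to 12

value(XX./O.O/.XO, X) = +1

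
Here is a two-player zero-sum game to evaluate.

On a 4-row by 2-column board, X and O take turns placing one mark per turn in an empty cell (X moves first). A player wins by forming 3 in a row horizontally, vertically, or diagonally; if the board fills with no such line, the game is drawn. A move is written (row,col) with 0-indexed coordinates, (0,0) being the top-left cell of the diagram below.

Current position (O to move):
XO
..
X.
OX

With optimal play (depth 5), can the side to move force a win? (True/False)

[XO/../X./OX] O move#1: (1,0):+0/XO/O./X./OX*, (1,1):-1/XO/.O/X./OX, (2,1):-1/XO/../XO/OX
[XO/O./X./OX] X move#2: (1,1):+0/XO/OX/X./OX*, (2,1):+0/XO/O./XX/OX
[XO/OX/X./OX] O move#3: (2,1):+0/XO/OX/XO/OX*
[XO/OX/XO/OX] end (terminal +0, X#4); searched XO/../X./OX to 5

O winning at [XO/../X./OX]: False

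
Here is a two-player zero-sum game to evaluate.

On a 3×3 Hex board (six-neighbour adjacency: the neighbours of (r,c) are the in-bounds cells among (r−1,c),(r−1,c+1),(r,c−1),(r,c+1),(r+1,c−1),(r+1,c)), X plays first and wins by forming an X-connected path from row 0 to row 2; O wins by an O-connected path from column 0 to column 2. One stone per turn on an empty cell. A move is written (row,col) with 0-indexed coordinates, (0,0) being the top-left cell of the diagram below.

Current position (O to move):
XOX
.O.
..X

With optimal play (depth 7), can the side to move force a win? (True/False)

[XOX/.O./..X] O move#1: (1,0):-1/XOX/OO./..X, (1,2):+1/XOX/.OO/..X*, (2,0):-1/XOX/.O./O.X, (2,1):-1/XOX/.O./.OX
[XOX/.OO/..X] X move#2: (1,0):-1/XOX/XOO/..X*, (2,0):-1/XOX/.OO/X.X, (2,1):-1/XOX/.OO/.XX
[XOX/XOO/..X] O move#3: (2,0):+1/XOX/XOO/O.X*, (2,1):-1/XOX/XOO/.OX
[XOX/XOO/O.X] end (terminal -1, X#4); searched XOX/.O./..X to 7

O winning at [XOX/.O./..X]: True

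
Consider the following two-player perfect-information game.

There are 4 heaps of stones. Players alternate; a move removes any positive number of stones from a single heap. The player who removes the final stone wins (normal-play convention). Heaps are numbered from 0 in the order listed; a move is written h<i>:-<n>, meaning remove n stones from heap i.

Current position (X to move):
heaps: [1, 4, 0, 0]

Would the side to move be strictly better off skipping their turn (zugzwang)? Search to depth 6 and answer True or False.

p1 X@[(1,4,0,0)]: h0:-1[(0,4,0,0)]-1 h1:-1[(1,3,0,0)]-1 h1:-2[(1,2,0,0)]-1 h1:-3[(1,1,0,0)]+1* h1:-4[(1,0,0,0)]-1
p2 O@[(1,1,0,0)]: h0:-1[(0,1,0,0)]-1* h1:-1[(1,0,0,0)]-1
p3 X@[(0,1,0,0)]: h1:-1[(0,0,0,0)]+1*
p4 O@[(0,0,0,0)] terminal -1; root [(1,4,0,0)] d6
suppose X passes — search the same position with O to move:
pass> p1 O@[(1,4,0,0)]: h0:-1[(0,4,0,0)]-1 h1:-1[(1,3,0,0)]-1 h1:-2[(1,2,0,0)]-1 h1:-3[(1,1,0,0)]+1* h1:-4[(1,0,0,0)]-1
pass> p2 X@[(1,1,0,0)]: h0:-1[(0,1,0,0)]-1* h1:-1[(1,0,0,0)]-1
pass> p3 O@[(0,1,0,0)]: h1:-1[(0,0,0,0)]+1*
pass> p4 X@[(0,0,0,0)] terminal -1; root [(1,4,0,0)] d6
for X: play +1, pass -1

zugzwang((1,4,0,0), X) = False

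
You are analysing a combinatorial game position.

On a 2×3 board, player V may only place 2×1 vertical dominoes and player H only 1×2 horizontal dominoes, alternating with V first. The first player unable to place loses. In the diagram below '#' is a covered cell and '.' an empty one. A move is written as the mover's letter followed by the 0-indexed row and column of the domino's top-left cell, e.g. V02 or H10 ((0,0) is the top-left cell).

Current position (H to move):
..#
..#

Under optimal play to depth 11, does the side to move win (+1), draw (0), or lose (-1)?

value(..#/..#, H) = +1

[..#/..#] H move#1: H00:+1/###/..#*, H10:+1/..#/###
[###/..#] end (terminal -1, V#2); searched ..#/..# to 11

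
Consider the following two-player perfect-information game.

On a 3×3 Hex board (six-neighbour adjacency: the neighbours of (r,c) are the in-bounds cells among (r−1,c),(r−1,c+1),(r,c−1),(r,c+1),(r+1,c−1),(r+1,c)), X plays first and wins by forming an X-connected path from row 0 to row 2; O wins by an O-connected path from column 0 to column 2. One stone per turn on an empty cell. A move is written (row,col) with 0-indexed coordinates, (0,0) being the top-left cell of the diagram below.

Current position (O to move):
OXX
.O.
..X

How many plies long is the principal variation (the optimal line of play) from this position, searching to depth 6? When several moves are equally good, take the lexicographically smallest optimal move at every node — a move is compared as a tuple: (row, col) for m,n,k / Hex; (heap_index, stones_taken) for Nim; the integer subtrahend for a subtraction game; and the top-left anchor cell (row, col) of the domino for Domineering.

PV length from [OXX/.O./..X]: 3 plies

p1 O@[OXX/.O./..X]: (1,0)[OXX/OO./..X]-1 (1,2)[OXX/.OO/..X]+1* (2,0)[OXX/.O./O.X]-1 (2,1)[OXX/.O./.OX]-1
p2 X@[OXX/.OO/..X]: (1,0)[OXX/XOO/..X]-1* (2,0)[OXX/.OO/X.X]-1 (2,1)[OXX/.OO/.XX]-1
p3 O@[OXX/XOO/..X]: (2,0)[OXX/XOO/O.X]+1* (2,1)[OXX/XOO/.OX]-1
p4 X@[OXX/XOO/O.X] terminal -1; root [OXX/.O./..X] d6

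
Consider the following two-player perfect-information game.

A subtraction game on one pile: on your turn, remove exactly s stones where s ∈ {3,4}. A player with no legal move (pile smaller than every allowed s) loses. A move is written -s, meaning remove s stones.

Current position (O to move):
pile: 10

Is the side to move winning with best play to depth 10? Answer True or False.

p1 O@[10]: -3[7]+1* -4[6]-1
p2 X@[7]: -3[4]-1* -4[3]-1
p3 O@[4]: -3[1]+1* -4[0]+1
p4 X@[1] terminal -1; root [10] d10

O winning at [10]: True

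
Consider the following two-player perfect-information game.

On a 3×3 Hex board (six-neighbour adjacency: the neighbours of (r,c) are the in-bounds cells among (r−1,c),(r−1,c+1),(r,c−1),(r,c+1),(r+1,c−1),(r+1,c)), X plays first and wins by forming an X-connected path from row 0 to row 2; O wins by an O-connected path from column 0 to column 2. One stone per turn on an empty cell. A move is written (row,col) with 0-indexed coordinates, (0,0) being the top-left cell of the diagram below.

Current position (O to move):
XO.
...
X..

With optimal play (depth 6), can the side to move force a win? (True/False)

ply 1, O at XO./.../X.. | (0,2)=-1→XOO/.../X..*; (1,0)=-1→XO./O../X..; (1,1)=-1→XO./.O./X..; (1,2)=-1→XO./..O/X..; (2,1)=-1→XO./.../XO.; (2,2)=-1→XO./.../X.O
ply 2, X at XOO/.../X.. | (1,0)=+1→XOO/X../X..*; (1,1)=-1→XOO/.X./X..; (1,2)=-1→XOO/..X/X..; (2,1)=-1→XOO/.../XX.; (2,2)=-1→XOO/.../X.X
ply 3: XOO/X../X.. is terminal -1 (O); from XO./.../X.. depth 6

O winning at [XO./.../X..]: False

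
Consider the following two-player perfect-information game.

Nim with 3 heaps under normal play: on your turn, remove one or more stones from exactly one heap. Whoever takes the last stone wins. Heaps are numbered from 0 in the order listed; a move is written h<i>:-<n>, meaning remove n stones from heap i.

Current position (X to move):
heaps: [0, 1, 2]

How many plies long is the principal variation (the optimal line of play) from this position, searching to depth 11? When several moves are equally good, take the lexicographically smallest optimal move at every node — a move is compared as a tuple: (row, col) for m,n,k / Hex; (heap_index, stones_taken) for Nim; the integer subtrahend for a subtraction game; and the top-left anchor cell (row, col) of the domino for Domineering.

p1 X@[(0,1,2)]: h1:-1[(0,0,2)]-1 h2:-1[(0,1,1)]+1* h2:-2[(0,1,0)]-1
p2 O@[(0,1,1)]: h1:-1[(0,0,1)]-1* h2:-1[(0,1,0)]-1
p3 X@[(0,0,1)]: h2:-1[(0,0,0)]+1*
p4 O@[(0,0,0)] terminal -1; root [(0,1,2)] d11

PV length from [(0,1,2)]: 3 plies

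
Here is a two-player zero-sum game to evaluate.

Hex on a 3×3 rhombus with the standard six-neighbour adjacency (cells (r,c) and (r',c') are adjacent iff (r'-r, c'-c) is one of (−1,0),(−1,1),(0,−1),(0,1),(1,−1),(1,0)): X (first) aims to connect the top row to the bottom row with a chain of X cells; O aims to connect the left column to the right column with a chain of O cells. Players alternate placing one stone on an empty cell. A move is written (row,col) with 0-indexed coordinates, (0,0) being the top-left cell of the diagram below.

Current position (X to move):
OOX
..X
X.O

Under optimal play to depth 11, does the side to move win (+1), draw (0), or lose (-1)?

ply 1, X at OOX/..X/X.O | (1,0)=+1→OOX/X.X/X.O*; (1,1)=+1→OOX/.XX/X.O; (2,1)=+1→OOX/..X/XXO
ply 2, O at OOX/X.X/X.O | (1,1)=-1→OOX/XOX/X.O*; (2,1)=-1→OOX/X.X/XOO
ply 3, X at OOX/XOX/X.O | (2,1)=+1→OOX/XOX/XXO*
ply 4: OOX/XOX/XXO is terminal -1 (O); from OOX/..X/X.O depth 11

value(OOX/..X/X.O, X) = +1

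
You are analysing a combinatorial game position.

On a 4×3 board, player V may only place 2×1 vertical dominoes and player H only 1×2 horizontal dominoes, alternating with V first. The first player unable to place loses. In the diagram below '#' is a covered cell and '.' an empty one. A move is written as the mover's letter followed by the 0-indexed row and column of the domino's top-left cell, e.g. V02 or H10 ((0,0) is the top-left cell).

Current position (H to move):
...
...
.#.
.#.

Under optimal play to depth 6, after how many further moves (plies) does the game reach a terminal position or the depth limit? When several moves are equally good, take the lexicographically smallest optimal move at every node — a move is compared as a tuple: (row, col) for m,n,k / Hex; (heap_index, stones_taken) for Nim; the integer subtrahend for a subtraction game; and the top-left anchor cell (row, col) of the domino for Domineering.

[.../.../.#./.#.] H move#1: H00:-1/##./.../.#./.#.*, H01:-1/.##/.../.#./.#., H10:-1/.../##./.#./.#., H11:-1/.../.##/.#./.#.
[##./.../.#./.#.] V move#2: V02:+1/###/..#/.#./.#.*, V10:+1/##./#../##./.#., V12:+1/##./..#/.##/.#., V20:+1/##./.../##./##., V22:+1/##./.../.##/.##
[###/..#/.#./.#.] H move#3: H10:-1/###/###/.#./.#.*
[###/###/.#./.#.] V move#4: V20:+1/###/###/##./##.*, V22:+1/###/###/.##/.##
[###/###/##./##.] end (terminal -1, H#5); searched .../.../.#./.#. to 6

PV length from [.../.../.#./.#.]: 4 plies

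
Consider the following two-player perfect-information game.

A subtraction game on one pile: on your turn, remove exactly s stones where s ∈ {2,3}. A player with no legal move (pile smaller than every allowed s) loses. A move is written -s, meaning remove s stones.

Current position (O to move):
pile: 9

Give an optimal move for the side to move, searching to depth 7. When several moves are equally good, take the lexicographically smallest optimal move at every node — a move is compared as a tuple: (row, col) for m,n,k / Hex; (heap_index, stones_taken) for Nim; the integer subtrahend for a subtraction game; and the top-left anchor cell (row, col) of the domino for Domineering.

O's best at [9]: -3

[9] O move#1: -2:-1/7, -3:+1/6*
[6] X move#2: -2:-1/4*, -3:-1/3
[4] O move#3: -2:-1/2, -3:+1/1*
[1] end (terminal -1, X#4); searched 9 to 7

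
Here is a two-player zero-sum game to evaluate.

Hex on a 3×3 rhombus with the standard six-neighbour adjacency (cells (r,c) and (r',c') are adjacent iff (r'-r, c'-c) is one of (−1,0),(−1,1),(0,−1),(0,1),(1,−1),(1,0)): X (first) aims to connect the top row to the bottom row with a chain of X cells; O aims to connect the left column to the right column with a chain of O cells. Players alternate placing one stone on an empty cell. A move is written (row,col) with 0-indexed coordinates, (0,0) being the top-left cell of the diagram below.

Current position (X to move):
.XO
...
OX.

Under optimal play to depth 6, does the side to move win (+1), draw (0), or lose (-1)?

value(.XO/.../OX., X) = +1

p1 X@[.XO/.../OX.]: (0,0)[XXO/.../OX.]-1 (1,0)[.XO/X../OX.]-1 (1,1)[.XO/.X./OX.]+1* (1,2)[.XO/..X/OX.]-1 (2,2)[.XO/.../OXX]-1
p2 O@[.XO/.X./OX.] terminal -1; root [.XO/.../OX.] d6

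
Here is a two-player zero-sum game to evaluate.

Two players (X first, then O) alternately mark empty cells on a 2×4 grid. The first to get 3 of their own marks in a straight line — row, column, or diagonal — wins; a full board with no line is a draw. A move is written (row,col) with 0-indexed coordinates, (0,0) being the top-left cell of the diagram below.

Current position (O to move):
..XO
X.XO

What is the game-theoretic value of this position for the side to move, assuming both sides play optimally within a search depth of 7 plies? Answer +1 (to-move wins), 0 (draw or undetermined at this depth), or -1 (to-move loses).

value(..XO/X.XO, O) = 0

ply 1, O at ..XO/X.XO | (0,0)=-1→O.XO/X.XO; (0,1)=-1→.OXO/X.XO; (1,1)=+0→..XO/XOXO*
ply 2, X at ..XO/XOXO | (0,0)=+0→X.XO/XOXO*; (0,1)=+0→.XXO/XOXO
ply 3, O at X.XO/XOXO | (0,1)=+0→XOXO/XOXO*
ply 4: XOXO/XOXO is terminal +0 (X); from ..XO/X.XO depth 7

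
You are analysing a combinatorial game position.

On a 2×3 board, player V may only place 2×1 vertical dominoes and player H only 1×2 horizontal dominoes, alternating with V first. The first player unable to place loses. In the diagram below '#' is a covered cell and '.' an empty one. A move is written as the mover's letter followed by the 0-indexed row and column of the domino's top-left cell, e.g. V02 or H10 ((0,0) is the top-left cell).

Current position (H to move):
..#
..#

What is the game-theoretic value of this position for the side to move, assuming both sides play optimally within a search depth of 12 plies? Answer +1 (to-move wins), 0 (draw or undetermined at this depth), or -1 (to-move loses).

ply 1, H at ..#/..# | H00=+1→###/..#*; H10=+1→..#/###
ply 2: ###/..# is terminal -1 (V); from ..#/..# depth 12

value(..#/..#, H) = +1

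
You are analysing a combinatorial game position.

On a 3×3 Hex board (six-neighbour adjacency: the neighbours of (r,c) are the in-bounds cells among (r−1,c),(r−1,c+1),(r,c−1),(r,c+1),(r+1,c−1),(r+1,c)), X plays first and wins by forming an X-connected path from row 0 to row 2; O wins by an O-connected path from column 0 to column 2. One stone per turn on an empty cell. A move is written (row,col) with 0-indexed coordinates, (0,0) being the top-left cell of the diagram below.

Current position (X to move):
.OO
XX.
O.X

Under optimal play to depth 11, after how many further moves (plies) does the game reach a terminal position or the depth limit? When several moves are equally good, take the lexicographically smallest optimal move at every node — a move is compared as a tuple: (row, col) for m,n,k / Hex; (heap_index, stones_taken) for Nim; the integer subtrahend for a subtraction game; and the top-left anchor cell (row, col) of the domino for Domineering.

PV length from [.OO/XX./O.X]: 3 plies

ply 1, X at .OO/XX./O.X | (0,0)=+1→XOO/XX./O.X*; (1,2)=-1→.OO/XXX/O.X; (2,1)=-1→.OO/XX./OXX
ply 2, O at XOO/XX./O.X | (1,2)=-1→XOO/XXO/O.X*; (2,1)=-1→XOO/XX./OOX
ply 3, X at XOO/XXO/O.X | (2,1)=+1→XOO/XXO/OXX*
ply 4: XOO/XXO/OXX is terminal -1 (O); from .OO/XX./O.X depth 11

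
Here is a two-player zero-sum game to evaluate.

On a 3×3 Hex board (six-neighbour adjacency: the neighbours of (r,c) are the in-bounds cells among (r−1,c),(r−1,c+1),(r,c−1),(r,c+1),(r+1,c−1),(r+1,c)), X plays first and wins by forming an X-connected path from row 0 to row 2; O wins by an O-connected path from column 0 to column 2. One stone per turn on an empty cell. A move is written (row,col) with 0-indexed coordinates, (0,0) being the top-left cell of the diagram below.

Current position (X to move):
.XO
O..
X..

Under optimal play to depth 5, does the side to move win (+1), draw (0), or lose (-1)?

value(.XO/O../X.., X) = +1

ply 1, X at .XO/O../X.. | (0,0)=-1→XXO/O../X..; (1,1)=+1→.XO/OX./X..*; (1,2)=-1→.XO/O.X/X..; (2,1)=-1→.XO/O../XX.; (2,2)=-1→.XO/O../X.X
ply 2: .XO/OX./X.. is terminal -1 (O); from .XO/O../X.. depth 5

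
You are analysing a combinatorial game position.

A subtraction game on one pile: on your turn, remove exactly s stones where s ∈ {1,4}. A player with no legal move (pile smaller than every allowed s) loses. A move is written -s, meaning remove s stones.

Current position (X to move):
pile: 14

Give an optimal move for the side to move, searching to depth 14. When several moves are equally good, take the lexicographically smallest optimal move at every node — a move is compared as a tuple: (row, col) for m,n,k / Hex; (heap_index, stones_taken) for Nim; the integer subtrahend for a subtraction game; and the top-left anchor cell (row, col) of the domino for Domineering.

X's best at [14]: -4

ply 1, X at 14 | -1=-1→13; -4=+1→10*
ply 2, O at 10 | -1=-1→9*; -4=-1→6
ply 3, X at 9 | -1=-1→8; -4=+1→5*
ply 4, O at 5 | -1=-1→4*; -4=-1→1
ply 5, X at 4 | -1=-1→3; -4=+1→0*
ply 6: 0 is terminal -1 (O); from 14 depth 14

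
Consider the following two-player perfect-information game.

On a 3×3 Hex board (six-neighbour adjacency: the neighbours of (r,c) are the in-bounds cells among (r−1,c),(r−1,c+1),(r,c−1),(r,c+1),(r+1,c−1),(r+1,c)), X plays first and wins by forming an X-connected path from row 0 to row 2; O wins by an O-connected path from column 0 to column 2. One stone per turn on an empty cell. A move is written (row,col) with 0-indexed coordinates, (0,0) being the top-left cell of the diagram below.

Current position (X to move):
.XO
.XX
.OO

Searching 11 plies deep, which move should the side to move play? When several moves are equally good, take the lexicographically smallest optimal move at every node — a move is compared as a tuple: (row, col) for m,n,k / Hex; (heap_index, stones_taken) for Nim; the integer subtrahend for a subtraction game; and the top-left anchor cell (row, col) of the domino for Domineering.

[.XO/.XX/.OO] X move#1: (0,0):-1/XXO/.XX/.OO, (1,0):-1/.XO/XXX/.OO, (2,0):+1/.XO/.XX/XOO*
[.XO/.XX/XOO] end (terminal -1, O#2); searched .XO/.XX/.OO to 11

X's best at [.XO/.XX/.OO]: (2,0)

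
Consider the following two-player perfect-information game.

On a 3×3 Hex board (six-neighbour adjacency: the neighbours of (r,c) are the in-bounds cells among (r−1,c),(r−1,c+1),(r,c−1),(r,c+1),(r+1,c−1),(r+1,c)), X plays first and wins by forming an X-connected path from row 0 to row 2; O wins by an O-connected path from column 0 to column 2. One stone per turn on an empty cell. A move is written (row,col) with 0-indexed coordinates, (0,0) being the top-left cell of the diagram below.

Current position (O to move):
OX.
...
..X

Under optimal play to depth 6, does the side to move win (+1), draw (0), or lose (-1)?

value(OX./.../..X, O) = +1

[OX./.../..X] O move#1: (0,2):-1/OXO/.../..X, (1,0):-1/OX./O../..X, (1,1):+1/OX./.O./..X*, (1,2):-1/OX./..O/..X, (2,0):-1/OX./.../O.X, (2,1):-1/OX./.../.OX
[OX./.O./..X] X move#2: (0,2):-1/OXX/.O./..X*, (1,0):-1/OX./XO./..X, (1,2):-1/OX./.OX/..X, (2,0):-1/OX./.O./X.X, (2,1):-1/OX./.O./.XX
[OXX/.O./..X] O move#3: (1,0):-1/OXX/OO./..X, (1,2):+1/OXX/.OO/..X*, (2,0):-1/OXX/.O./O.X, (2,1):-1/OXX/.O./.OX
[OXX/.OO/..X] X move#4: (1,0):-1/OXX/XOO/..X*, (2,0):-1/OXX/.OO/X.X, (2,1):-1/OXX/.OO/.XX
[OXX/XOO/..X] O move#5: (2,0):+1/OXX/XOO/O.X*, (2,1):-1/OXX/XOO/.OX
[OXX/XOO/O.X] end (terminal -1, X#6); searched OX./.../..X to 6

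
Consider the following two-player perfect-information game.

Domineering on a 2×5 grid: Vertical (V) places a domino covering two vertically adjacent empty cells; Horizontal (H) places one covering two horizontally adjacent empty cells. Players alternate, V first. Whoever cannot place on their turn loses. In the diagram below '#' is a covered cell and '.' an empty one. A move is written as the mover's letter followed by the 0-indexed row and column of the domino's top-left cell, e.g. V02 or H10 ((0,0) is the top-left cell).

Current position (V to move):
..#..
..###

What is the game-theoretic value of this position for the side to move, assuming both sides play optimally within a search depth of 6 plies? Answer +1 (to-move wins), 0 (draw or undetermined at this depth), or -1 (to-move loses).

value(..#../..###, V) = +1

[..#../..###] V move#1: V00:+1/#.#../#.###*, V01:+1/.##../.####
[#.#../#.###] H move#2: H03:-1/#.###/#.###*
[#.###/#.###] V move#3: V01:+1/#####/#####*
[#####/#####] end (terminal -1, H#4); searched ..#../..### to 6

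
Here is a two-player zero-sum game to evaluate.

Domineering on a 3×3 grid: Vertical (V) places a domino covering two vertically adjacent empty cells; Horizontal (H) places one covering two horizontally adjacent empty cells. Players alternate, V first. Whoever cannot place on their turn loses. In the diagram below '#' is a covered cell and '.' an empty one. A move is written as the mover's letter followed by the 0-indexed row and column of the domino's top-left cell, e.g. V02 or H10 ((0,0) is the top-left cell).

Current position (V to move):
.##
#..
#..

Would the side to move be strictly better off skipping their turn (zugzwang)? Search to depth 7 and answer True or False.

zugzwang(.##/#../#.., V) = False

[.##/#../#..] V move#1: V11:+1/.##/##./##.*, V12:+1/.##/#.#/#.#
[.##/##./##.] end (terminal -1, H#2); searched .##/#../#.. to 7
pass branch (H moves first from the same position):
  | [.##/#../#..] H move#1: H11:+1/.##/###/#..*, H21:+1/.##/#../###
  | [.##/###/#..] end (terminal -1, V#2); searched .##/#../#.. to 7
V moving scores +1; V passing scores -1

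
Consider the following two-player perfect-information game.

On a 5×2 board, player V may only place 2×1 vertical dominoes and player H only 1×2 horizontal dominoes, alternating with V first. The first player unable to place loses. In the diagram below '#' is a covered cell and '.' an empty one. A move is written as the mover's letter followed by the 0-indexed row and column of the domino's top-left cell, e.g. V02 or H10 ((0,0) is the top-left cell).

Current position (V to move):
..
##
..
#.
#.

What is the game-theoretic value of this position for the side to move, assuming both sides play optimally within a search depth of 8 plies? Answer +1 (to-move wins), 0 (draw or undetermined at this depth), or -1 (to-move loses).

value(../##/../#./#., V) = -1

ply 1, V at ../##/../#./#. | V21=-1→../##/.#/##/#.*; V31=-1→../##/../##/##
ply 2, H at ../##/.#/##/#. | H00=+1→##/##/.#/##/#.*
ply 3: ##/##/.#/##/#. is terminal -1 (V); from ../##/../#./#. depth 8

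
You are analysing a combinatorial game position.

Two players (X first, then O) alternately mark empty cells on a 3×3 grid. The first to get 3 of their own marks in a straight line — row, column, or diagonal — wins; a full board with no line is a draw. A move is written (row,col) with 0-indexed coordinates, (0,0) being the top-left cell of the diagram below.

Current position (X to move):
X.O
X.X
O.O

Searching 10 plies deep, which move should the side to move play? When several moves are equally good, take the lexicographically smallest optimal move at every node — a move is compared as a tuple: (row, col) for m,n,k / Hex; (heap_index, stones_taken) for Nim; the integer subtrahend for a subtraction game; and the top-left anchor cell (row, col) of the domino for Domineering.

X's best at [X.O/X.X/O.O]: (1,1)

ply 1, X at X.O/X.X/O.O | (0,1)=-1→XXO/X.X/O.O; (1,1)=+1→X.O/XXX/O.O*; (2,1)=-1→X.O/X.X/OXO
ply 2: X.O/XXX/O.O is terminal -1 (O); from X.O/X.X/O.O depth 10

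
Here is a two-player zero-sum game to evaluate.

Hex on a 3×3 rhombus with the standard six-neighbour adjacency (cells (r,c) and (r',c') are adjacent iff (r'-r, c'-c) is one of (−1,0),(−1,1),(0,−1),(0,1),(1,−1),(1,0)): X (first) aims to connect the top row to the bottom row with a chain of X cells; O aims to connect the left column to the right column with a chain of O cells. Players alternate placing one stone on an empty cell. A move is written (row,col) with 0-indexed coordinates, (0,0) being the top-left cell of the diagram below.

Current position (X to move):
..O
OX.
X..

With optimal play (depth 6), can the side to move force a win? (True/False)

[..O/OX./X..] X move#1: (0,0):-1/X.O/OX./X.., (0,1):+1/.XO/OX./X..*, (1,2):-1/..O/OXX/X.., (2,1):-1/..O/OX./XX., (2,2):-1/..O/OX./X.X
[.XO/OX./X..] end (terminal -1, O#2); searched ..O/OX./X.. to 6

X winning at [..O/OX./X..]: True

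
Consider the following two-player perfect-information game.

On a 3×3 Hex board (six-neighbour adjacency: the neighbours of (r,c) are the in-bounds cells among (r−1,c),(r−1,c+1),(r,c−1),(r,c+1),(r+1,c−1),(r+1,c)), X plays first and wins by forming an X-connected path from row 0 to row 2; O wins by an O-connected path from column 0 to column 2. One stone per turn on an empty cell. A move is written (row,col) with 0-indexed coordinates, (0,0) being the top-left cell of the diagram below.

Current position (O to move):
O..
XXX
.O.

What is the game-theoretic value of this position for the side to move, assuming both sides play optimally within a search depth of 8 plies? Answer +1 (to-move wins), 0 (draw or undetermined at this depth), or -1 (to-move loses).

[O../XXX/.O.] O move#1: (0,1):-1/OO./XXX/.O.*, (0,2):-1/O.O/XXX/.O., (2,0):-1/O../XXX/OO., (2,2):-1/O../XXX/.OO
[OO./XXX/.O.] X move#2: (0,2):+1/OOX/XXX/.O.*, (2,0):-1/OO./XXX/XO., (2,2):-1/OO./XXX/.OX
[OOX/XXX/.O.] O move#3: (2,0):-1/OOX/XXX/OO.*, (2,2):-1/OOX/XXX/.OO
[OOX/XXX/OO.] X move#4: (2,2):+1/OOX/XXX/OOX*
[OOX/XXX/OOX] end (terminal -1, O#5); searched O../XXX/.O. to 8

value(O../XXX/.O., O) = -1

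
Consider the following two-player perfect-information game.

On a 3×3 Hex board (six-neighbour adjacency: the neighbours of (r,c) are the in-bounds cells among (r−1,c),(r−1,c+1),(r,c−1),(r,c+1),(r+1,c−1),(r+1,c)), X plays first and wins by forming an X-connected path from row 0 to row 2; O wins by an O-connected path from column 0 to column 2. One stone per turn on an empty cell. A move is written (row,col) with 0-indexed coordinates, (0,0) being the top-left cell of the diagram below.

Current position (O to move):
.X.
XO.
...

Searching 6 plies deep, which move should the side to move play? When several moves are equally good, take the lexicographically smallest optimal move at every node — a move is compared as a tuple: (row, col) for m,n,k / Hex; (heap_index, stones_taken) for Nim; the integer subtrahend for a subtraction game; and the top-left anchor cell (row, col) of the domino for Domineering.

O's best at [.X./XO./...]: (2,0)

ply 1, O at .X./XO./... | (0,0)=-1→OX./XO./...; (0,2)=-1→.XO/XO./...; (1,2)=-1→.X./XOO/...; (2,0)=+1→.X./XO./O..*; (2,1)=-1→.X./XO./.O.; (2,2)=-1→.X./XO./..O
ply 2, X at .X./XO./O.. | (0,0)=-1→XX./XO./O..*; (0,2)=-1→.XX/XO./O..; (1,2)=-1→.X./XOX/O..; (2,1)=-1→.X./XO./OX.; (2,2)=-1→.X./XO./O.X
ply 3, O at XX./XO./O.. | (0,2)=+1→XXO/XO./O..*; (1,2)=+1→XX./XOO/O..; (2,1)=+1→XX./XO./OO.; (2,2)=+1→XX./XO./O.O
ply 4: XXO/XO./O.. is terminal -1 (X); from .X./XO./... depth 6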